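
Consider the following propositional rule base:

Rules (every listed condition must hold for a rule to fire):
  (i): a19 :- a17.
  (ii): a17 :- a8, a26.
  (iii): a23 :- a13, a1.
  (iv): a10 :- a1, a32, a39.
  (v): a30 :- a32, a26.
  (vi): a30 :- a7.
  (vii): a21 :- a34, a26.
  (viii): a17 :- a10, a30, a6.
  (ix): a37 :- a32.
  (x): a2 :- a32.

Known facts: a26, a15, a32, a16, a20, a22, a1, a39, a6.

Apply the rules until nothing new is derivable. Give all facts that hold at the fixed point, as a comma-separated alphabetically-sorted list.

a1, a10, a15, a16, a17, a19, a2, a20, a22, a26, a30, a32, a37, a39, a6

Round 1 fires (iv), (v), (ix), (x), giving a10, a30, a37, a2.
Round 2 fires (viii), giving a17.
Round 3 fires (i), giving a19.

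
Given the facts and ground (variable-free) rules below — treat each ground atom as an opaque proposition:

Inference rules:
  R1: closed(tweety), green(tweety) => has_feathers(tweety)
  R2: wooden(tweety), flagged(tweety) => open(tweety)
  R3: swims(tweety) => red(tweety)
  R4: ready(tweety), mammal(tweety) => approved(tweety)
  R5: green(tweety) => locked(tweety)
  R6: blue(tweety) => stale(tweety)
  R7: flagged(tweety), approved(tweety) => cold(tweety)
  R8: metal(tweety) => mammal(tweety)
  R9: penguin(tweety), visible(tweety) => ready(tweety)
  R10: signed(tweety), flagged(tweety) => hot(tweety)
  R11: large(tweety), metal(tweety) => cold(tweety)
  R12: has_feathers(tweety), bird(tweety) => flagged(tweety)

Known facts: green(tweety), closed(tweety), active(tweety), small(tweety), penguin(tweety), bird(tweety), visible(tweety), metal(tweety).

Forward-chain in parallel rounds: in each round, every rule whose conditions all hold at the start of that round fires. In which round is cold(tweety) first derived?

Round 1: R1 [closed(tweety), green(tweety) => has_feathers(tweety)]; R5 [green(tweety) => locked(tweety)]; R8 [metal(tweety) => mammal(tweety)]; R9 [penguin(tweety), visible(tweety) => ready(tweety)]. Adds has_feathers(tweety), locked(tweety), mammal(tweety), ready(tweety).
Round 2: R4 [ready(tweety), mammal(tweety) => approved(tweety)]; R12 [has_feathers(tweety), bird(tweety) => flagged(tweety)]. Adds approved(tweety), flagged(tweety).
Round 3: R7 [flagged(tweety), approved(tweety) => cold(tweety)]. Adds cold(tweety).
cold(tweety) first appears in round 3.

3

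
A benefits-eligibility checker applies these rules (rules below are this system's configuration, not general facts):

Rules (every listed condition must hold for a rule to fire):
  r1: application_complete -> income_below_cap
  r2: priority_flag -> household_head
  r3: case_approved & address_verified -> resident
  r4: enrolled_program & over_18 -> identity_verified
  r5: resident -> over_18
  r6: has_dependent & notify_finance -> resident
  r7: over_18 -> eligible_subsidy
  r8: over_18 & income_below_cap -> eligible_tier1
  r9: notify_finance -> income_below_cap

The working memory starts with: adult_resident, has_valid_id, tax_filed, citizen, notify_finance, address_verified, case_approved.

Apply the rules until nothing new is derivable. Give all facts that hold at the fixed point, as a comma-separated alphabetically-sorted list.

address_verified, adult_resident, case_approved, citizen, eligible_subsidy, eligible_tier1, has_valid_id, income_below_cap, notify_finance, over_18, resident, tax_filed

Round 1: r3 [case_approved & address_verified -> resident]; r9 [notify_finance -> income_below_cap]. New: resident, income_below_cap.
Round 2: r5 [resident -> over_18]. New: over_18.
Round 3: r7 [over_18 -> eligible_subsidy]; r8 [over_18 & income_below_cap -> eligible_tier1]. New: eligible_subsidy, eligible_tier1.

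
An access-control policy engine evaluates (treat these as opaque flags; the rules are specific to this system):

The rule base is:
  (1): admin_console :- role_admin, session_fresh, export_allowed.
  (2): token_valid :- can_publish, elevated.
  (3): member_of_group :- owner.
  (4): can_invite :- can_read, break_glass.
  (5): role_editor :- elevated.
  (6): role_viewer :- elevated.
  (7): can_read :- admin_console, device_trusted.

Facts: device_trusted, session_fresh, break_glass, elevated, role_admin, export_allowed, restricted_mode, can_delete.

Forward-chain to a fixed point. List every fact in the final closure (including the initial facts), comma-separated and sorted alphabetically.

admin_console, break_glass, can_delete, can_invite, can_read, device_trusted, elevated, export_allowed, restricted_mode, role_admin, role_editor, role_viewer, session_fresh

Round 1 fires (1), (5), (6), giving admin_console, role_editor, role_viewer.
Round 2 fires (7), giving can_read.
Round 3 fires (4), giving can_invite.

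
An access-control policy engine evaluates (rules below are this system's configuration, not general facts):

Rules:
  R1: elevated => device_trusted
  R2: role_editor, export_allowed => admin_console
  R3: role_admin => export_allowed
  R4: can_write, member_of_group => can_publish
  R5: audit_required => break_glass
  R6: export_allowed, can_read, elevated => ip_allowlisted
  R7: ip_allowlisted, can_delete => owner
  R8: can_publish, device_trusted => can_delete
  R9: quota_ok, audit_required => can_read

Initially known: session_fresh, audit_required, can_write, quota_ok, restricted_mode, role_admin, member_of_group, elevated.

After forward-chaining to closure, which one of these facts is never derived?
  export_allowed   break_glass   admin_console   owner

admin_console

[1] R1 [elevated => device_trusted]; R3 [role_admin => export_allowed]; R4 [can_write, member_of_group => can_publish]; R5 [audit_required => break_glass]; R9 [quota_ok, audit_required => can_read]. ⇒ new: device_trusted, export_allowed, can_publish, break_glass, can_read.
[2] R6 [export_allowed, can_read, elevated => ip_allowlisted]; R8 [can_publish, device_trusted => can_delete]. ⇒ new: ip_allowlisted, can_delete.
[3] R7 [ip_allowlisted, can_delete => owner]. ⇒ new: owner.
Derived: export_allowed (round 1), break_glass (round 1), owner (round 3). admin_console never appears in any round.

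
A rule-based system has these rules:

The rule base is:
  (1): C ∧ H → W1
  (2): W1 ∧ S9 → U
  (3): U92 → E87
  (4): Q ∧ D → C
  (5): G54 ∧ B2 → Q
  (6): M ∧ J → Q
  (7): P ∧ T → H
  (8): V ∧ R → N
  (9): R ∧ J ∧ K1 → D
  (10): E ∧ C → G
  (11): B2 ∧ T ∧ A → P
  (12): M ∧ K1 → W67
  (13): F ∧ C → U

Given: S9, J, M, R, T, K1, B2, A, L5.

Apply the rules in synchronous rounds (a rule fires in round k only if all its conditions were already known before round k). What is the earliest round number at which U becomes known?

Round 1: (6) [M ∧ J → Q]; (9) [R ∧ J ∧ K1 → D]; (11) [B2 ∧ T ∧ A → P]; (12) [M ∧ K1 → W67]. New: Q, D, P, W67.
Round 2: (4) [Q ∧ D → C]; (7) [P ∧ T → H]. New: C, H.
Round 3: (1) [C ∧ H → W1]. New: W1.
Round 4: (2) [W1 ∧ S9 → U]. New: U.
U first appears in round 4.

4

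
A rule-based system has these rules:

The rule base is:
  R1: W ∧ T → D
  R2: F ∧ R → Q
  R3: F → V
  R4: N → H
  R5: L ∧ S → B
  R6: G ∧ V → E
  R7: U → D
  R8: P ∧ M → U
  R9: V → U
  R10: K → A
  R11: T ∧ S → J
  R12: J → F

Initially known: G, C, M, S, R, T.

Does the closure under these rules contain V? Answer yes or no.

yes

[1] R11 [T ∧ S → J]. ⇒ new: J.
[2] R12 [J → F]. ⇒ new: F.
[3] R2 [F ∧ R → Q]; R3 [F → V]. ⇒ new: Q, V.
[4] R6 [G ∧ V → E]; R9 [V → U]. ⇒ new: E, U.
[5] R7 [U → D]. ⇒ new: D.
V appears in round 3, so it is derivable.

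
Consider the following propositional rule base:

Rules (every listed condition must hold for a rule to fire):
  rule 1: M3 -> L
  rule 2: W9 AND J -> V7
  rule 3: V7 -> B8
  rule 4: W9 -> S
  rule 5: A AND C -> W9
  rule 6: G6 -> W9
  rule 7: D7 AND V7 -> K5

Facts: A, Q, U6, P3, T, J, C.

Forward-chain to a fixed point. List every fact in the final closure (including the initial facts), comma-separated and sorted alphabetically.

[1] rule 5 [A AND C -> W9]. ⇒ new: W9.
[2] rule 2 [W9 AND J -> V7]; rule 4 [W9 -> S]. ⇒ new: V7, S.
[3] rule 3 [V7 -> B8]. ⇒ new: B8.

A, B8, C, J, P3, Q, S, T, U6, V7, W9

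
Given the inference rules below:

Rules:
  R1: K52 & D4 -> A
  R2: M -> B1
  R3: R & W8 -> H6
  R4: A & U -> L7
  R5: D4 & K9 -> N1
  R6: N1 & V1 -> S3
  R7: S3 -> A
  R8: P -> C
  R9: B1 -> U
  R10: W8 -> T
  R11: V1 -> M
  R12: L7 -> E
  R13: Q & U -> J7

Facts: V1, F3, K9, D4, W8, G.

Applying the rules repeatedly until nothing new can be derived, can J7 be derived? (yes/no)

no

Round 1: R5 [D4 & K9 -> N1]; R10 [W8 -> T]; R11 [V1 -> M]. New: N1, T, M.
Round 2: R2 [M -> B1]; R6 [N1 & V1 -> S3]. New: B1, S3.
Round 3: R7 [S3 -> A]; R9 [B1 -> U]. New: A, U.
Round 4: R4 [A & U -> L7]. New: L7.
Round 5: R12 [L7 -> E]. New: E.
Fixed point reached. J7 is concluded only by R13; R13 needs Q (never derived).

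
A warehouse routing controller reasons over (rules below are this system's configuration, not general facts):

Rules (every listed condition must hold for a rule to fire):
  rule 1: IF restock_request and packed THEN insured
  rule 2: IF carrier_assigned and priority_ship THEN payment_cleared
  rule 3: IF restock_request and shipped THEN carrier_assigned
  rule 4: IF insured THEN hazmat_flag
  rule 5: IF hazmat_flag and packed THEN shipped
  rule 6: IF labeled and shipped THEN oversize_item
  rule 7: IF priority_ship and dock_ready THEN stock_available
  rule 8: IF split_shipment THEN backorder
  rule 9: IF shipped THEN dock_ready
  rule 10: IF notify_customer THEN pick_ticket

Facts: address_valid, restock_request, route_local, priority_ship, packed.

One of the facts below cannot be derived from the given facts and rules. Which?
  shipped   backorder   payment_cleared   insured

backorder

Round 1 fires rule 1, giving insured.
Round 2 fires rule 4, giving hazmat_flag.
Round 3 fires rule 5, giving shipped.
Round 4 fires rule 3, rule 9, giving carrier_assigned, dock_ready.
Round 5 fires rule 2, rule 7, giving payment_cleared, stock_available.
Derived: insured (round 1), payment_cleared (round 5), shipped (round 3). backorder never appears in any round.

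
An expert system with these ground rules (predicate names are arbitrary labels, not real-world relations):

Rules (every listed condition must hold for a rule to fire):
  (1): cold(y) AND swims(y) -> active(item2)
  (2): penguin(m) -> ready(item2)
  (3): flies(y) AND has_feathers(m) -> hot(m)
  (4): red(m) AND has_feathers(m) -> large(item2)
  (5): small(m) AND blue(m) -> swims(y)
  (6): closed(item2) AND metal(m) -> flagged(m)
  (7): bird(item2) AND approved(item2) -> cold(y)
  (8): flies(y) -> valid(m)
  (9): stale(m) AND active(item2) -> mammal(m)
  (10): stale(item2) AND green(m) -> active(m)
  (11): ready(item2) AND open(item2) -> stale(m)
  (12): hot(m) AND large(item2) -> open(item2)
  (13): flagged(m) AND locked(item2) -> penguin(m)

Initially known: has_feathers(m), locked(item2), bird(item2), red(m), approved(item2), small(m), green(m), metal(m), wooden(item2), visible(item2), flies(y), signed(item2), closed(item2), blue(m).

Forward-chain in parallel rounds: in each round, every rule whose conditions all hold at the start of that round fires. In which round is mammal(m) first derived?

Round 1: (3) [flies(y) AND has_feathers(m) -> hot(m)]; (4) [red(m) AND has_feathers(m) -> large(item2)]; (5) [small(m) AND blue(m) -> swims(y)]; (6) [closed(item2) AND metal(m) -> flagged(m)]; (7) [bird(item2) AND approved(item2) -> cold(y)]; (8) [flies(y) -> valid(m)]. Adds hot(m), large(item2), swims(y), flagged(m), cold(y), valid(m).
Round 2: (1) [cold(y) AND swims(y) -> active(item2)]; (12) [hot(m) AND large(item2) -> open(item2)]; (13) [flagged(m) AND locked(item2) -> penguin(m)]. Adds active(item2), open(item2), penguin(m).
Round 3: (2) [penguin(m) -> ready(item2)]. Adds ready(item2).
Round 4: (11) [ready(item2) AND open(item2) -> stale(m)]. Adds stale(m).
Round 5: (9) [stale(m) AND active(item2) -> mammal(m)]. Adds mammal(m).
mammal(m) first appears in round 5.

5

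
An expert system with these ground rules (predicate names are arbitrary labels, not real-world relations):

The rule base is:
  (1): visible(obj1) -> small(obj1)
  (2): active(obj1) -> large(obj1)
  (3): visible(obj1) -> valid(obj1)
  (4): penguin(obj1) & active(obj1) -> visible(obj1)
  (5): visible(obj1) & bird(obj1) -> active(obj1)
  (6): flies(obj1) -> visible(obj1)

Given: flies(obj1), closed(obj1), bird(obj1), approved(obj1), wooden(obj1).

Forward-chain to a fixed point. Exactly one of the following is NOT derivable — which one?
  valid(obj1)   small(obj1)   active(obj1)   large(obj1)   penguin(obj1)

[1] (6) [flies(obj1) -> visible(obj1)]. ⇒ new: visible(obj1).
[2] (1) [visible(obj1) -> small(obj1)]; (3) [visible(obj1) -> valid(obj1)]; (5) [visible(obj1) & bird(obj1) -> active(obj1)]. ⇒ new: small(obj1), valid(obj1), active(obj1).
[3] (2) [active(obj1) -> large(obj1)]. ⇒ new: large(obj1).
Derived: active(obj1) (round 2), small(obj1) (round 2), valid(obj1) (round 2), large(obj1) (round 3). penguin(obj1) never appears in any round.

penguin(obj1)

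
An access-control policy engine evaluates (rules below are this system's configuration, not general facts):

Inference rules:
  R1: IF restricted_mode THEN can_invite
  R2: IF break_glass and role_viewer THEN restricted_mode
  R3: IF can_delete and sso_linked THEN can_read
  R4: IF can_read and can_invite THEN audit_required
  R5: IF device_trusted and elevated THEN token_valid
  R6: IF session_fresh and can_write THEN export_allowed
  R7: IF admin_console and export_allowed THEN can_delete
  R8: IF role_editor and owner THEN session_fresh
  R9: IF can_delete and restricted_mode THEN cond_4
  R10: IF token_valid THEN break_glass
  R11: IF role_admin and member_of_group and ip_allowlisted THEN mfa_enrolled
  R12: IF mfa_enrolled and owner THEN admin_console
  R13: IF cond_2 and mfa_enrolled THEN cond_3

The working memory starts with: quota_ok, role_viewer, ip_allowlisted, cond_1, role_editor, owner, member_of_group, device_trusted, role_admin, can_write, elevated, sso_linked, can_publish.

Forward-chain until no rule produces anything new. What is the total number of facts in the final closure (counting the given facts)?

25

Round 1 — R5, R8, R11, derive token_valid, session_fresh, mfa_enrolled.
Round 2 — R6, R10, R12, derive export_allowed, break_glass, admin_console.
Round 3 — R2, R7, derive restricted_mode, can_delete.
Round 4 — R1, R3, R9, derive can_invite, can_read, cond_4.
Round 5 — R4, derive audit_required.
Closure: {admin_console, audit_required, break_glass, can_delete, can_invite, can_publish, can_read, can_write, cond_1, cond_4, device_trusted, elevated, export_allowed, ip_allowlisted, member_of_group, mfa_enrolled, owner, quota_ok, restricted_mode, role_admin, role_editor, role_viewer, session_fresh, sso_linked, token_valid} — 25 facts.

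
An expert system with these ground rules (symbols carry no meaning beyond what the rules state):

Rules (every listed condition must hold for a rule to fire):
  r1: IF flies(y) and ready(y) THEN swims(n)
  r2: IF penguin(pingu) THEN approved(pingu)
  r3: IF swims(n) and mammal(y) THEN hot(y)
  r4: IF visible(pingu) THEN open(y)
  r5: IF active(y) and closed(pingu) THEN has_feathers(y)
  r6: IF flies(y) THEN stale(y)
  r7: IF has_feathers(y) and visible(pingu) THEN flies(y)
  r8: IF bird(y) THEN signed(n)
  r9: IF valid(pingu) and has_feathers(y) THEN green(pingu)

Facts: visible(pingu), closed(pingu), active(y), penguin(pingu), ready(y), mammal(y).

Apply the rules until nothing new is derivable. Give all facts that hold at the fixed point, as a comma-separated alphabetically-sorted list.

Round 1: r2 [IF penguin(pingu) THEN approved(pingu)]; r4 [IF visible(pingu) THEN open(y)]; r5 [IF active(y) and closed(pingu) THEN has_feathers(y)]. New: approved(pingu), open(y), has_feathers(y).
Round 2: r7 [IF has_feathers(y) and visible(pingu) THEN flies(y)]. New: flies(y).
Round 3: r1 [IF flies(y) and ready(y) THEN swims(n)]; r6 [IF flies(y) THEN stale(y)]. New: swims(n), stale(y).
Round 4: r3 [IF swims(n) and mammal(y) THEN hot(y)]. New: hot(y).

active(y), approved(pingu), closed(pingu), flies(y), has_feathers(y), hot(y), mammal(y), open(y), penguin(pingu), ready(y), stale(y), swims(n), visible(pingu)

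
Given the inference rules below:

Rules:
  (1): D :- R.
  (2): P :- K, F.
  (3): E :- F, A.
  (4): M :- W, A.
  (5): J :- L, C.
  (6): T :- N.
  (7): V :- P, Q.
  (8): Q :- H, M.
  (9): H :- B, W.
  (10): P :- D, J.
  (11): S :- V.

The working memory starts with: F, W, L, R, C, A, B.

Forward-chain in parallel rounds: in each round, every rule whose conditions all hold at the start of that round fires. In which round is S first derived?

Round 1 — (1), (3), (4), (5), (9), derive D, E, M, J, H.
Round 2 — (8), (10), derive Q, P.
Round 3 — (7), derive V.
Round 4 — (11), derive S.
S first appears in round 4.

4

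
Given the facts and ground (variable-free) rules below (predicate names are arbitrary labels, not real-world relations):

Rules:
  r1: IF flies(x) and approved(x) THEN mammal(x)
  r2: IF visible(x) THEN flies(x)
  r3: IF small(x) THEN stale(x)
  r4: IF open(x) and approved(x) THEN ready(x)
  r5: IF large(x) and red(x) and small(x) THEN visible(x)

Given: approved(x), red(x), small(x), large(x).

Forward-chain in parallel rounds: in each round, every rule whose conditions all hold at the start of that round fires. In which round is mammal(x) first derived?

3

Round 1 — r3, r5, derive stale(x), visible(x).
Round 2 — r2, derive flies(x).
Round 3 — r1, derive mammal(x).
mammal(x) first appears in round 3.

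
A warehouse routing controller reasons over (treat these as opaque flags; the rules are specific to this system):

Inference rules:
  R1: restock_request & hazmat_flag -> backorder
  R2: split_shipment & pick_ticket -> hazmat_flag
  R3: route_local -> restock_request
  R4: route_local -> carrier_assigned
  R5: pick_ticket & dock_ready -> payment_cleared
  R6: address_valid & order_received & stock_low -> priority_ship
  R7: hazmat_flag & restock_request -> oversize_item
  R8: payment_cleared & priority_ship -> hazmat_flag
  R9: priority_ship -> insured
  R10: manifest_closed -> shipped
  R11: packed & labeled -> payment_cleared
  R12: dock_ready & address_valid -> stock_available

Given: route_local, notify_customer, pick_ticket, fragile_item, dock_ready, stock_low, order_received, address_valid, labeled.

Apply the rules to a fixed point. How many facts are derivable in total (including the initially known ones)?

[1] R3 [route_local -> restock_request]; R4 [route_local -> carrier_assigned]; R5 [pick_ticket & dock_ready -> payment_cleared]; R6 [address_valid & order_received & stock_low -> priority_ship]; R12 [dock_ready & address_valid -> stock_available]. ⇒ new: restock_request, carrier_assigned, payment_cleared, priority_ship, stock_available.
[2] R8 [payment_cleared & priority_ship -> hazmat_flag]; R9 [priority_ship -> insured]. ⇒ new: hazmat_flag, insured.
[3] R1 [restock_request & hazmat_flag -> backorder]; R7 [hazmat_flag & restock_request -> oversize_item]. ⇒ new: backorder, oversize_item.
Closure: {address_valid, backorder, carrier_assigned, dock_ready, fragile_item, hazmat_flag, insured, labeled, notify_customer, order_received, oversize_item, payment_cleared, pick_ticket, priority_ship, restock_request, route_local, stock_available, stock_low} — 18 facts.

18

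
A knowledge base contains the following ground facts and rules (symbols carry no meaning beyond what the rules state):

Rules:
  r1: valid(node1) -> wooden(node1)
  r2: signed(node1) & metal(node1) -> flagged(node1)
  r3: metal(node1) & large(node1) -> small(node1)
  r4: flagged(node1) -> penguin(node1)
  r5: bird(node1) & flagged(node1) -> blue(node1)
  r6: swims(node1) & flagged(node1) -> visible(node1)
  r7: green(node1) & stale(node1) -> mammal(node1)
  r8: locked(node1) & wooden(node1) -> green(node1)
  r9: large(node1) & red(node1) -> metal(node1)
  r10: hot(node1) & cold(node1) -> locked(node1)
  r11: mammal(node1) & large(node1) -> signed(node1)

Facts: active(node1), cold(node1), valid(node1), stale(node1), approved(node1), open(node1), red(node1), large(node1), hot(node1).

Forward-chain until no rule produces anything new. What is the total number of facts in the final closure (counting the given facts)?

Round 1: r1 [valid(node1) -> wooden(node1)]; r9 [large(node1) & red(node1) -> metal(node1)]; r10 [hot(node1) & cold(node1) -> locked(node1)]. Adds wooden(node1), metal(node1), locked(node1).
Round 2: r3 [metal(node1) & large(node1) -> small(node1)]; r8 [locked(node1) & wooden(node1) -> green(node1)]. Adds small(node1), green(node1).
Round 3: r7 [green(node1) & stale(node1) -> mammal(node1)]. Adds mammal(node1).
Round 4: r11 [mammal(node1) & large(node1) -> signed(node1)]. Adds signed(node1).
Round 5: r2 [signed(node1) & metal(node1) -> flagged(node1)]. Adds flagged(node1).
Round 6: r4 [flagged(node1) -> penguin(node1)]. Adds penguin(node1).
Closure: {active(node1), approved(node1), cold(node1), flagged(node1), green(node1), hot(node1), large(node1), locked(node1), mammal(node1), metal(node1), open(node1), penguin(node1), red(node1), signed(node1), small(node1), stale(node1), valid(node1), wooden(node1)} — 18 facts.

18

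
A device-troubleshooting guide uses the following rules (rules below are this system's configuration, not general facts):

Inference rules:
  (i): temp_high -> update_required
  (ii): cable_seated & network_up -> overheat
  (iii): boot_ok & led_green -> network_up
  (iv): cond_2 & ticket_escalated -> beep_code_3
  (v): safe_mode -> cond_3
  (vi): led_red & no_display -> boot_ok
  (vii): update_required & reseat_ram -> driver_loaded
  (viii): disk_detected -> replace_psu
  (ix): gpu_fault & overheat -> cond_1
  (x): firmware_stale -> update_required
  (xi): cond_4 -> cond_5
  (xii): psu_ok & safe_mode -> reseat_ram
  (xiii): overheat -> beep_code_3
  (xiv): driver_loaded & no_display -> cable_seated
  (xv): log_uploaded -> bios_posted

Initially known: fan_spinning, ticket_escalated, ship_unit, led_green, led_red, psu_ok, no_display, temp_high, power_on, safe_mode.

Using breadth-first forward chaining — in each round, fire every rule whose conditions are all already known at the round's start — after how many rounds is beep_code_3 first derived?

5

Round 1: (i) [temp_high -> update_required]; (v) [safe_mode -> cond_3]; (vi) [led_red & no_display -> boot_ok]; (xii) [psu_ok & safe_mode -> reseat_ram]. New: update_required, cond_3, boot_ok, reseat_ram.
Round 2: (iii) [boot_ok & led_green -> network_up]; (vii) [update_required & reseat_ram -> driver_loaded]. New: network_up, driver_loaded.
Round 3: (xiv) [driver_loaded & no_display -> cable_seated]. New: cable_seated.
Round 4: (ii) [cable_seated & network_up -> overheat]. New: overheat.
Round 5: (xiii) [overheat -> beep_code_3]. New: beep_code_3.
beep_code_3 first appears in round 5.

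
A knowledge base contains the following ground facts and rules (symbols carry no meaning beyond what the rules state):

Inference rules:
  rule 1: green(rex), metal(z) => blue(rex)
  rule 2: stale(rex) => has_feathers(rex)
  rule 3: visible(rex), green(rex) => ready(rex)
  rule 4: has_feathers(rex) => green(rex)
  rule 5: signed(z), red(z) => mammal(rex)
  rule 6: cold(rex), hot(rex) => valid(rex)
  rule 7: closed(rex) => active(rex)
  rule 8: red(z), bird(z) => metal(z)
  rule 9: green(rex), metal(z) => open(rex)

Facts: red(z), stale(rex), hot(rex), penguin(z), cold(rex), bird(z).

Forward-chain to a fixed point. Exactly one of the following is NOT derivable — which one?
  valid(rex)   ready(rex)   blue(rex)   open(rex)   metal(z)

ready(rex)

Round 1 — rule 2, rule 6, rule 8, derive has_feathers(rex), valid(rex), metal(z).
Round 2 — rule 4, derive green(rex).
Round 3 — rule 1, rule 9, derive blue(rex), open(rex).
Derived: valid(rex) (round 1), open(rex) (round 3), blue(rex) (round 3), metal(z) (round 1). ready(rex) never appears in any round.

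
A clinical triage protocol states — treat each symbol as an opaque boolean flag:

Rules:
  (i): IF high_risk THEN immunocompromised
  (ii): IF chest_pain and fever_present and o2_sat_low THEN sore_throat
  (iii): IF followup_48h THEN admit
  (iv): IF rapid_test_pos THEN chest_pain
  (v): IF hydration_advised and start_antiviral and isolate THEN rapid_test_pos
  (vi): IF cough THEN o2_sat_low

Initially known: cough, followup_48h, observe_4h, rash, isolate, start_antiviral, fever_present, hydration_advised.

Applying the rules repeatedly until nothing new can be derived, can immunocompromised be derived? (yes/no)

no

[1] (iii) [IF followup_48h THEN admit]; (v) [IF hydration_advised and start_antiviral and isolate THEN rapid_test_pos]; (vi) [IF cough THEN o2_sat_low]. ⇒ new: admit, rapid_test_pos, o2_sat_low.
[2] (iv) [IF rapid_test_pos THEN chest_pain]. ⇒ new: chest_pain.
[3] (ii) [IF chest_pain and fever_present and o2_sat_low THEN sore_throat]. ⇒ new: sore_throat.
Fixed point reached. immunocompromised is concluded only by (i); (i) needs high_risk (never derived).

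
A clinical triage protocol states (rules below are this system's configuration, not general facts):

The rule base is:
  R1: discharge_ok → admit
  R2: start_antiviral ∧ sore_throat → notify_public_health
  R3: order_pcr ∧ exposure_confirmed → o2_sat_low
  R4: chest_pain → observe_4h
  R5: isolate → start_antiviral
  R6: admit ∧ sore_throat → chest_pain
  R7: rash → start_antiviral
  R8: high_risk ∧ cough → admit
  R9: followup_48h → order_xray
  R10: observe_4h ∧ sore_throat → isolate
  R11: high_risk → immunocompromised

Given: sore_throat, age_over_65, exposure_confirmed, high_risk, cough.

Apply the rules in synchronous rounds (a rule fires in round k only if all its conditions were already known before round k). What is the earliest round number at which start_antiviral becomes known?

5

Round 1 fires R8, R11, giving admit, immunocompromised.
Round 2 fires R6, giving chest_pain.
Round 3 fires R4, giving observe_4h.
Round 4 fires R10, giving isolate.
Round 5 fires R5, giving start_antiviral.
start_antiviral first appears in round 5.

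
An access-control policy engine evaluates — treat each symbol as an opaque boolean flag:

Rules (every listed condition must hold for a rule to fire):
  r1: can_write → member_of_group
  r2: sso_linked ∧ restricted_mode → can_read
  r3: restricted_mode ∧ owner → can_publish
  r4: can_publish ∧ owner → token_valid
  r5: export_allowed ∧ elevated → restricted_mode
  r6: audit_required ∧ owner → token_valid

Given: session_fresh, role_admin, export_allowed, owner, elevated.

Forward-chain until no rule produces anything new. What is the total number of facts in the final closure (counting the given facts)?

Round 1: r5 [export_allowed ∧ elevated → restricted_mode]. New: restricted_mode.
Round 2: r3 [restricted_mode ∧ owner → can_publish]. New: can_publish.
Round 3: r4 [can_publish ∧ owner → token_valid]. New: token_valid.
Closure: {can_publish, elevated, export_allowed, owner, restricted_mode, role_admin, session_fresh, token_valid} — 8 facts.

8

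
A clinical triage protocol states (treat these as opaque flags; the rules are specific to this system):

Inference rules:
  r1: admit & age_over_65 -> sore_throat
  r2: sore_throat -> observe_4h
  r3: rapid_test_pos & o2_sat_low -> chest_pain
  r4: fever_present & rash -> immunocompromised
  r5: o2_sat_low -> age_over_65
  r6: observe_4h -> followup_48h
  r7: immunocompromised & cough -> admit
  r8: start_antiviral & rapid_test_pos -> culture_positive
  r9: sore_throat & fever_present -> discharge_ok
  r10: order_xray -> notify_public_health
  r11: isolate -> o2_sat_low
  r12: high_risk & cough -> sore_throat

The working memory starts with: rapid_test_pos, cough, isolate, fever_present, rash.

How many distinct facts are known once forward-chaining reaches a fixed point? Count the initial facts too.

Round 1: r4 [fever_present & rash -> immunocompromised]; r11 [isolate -> o2_sat_low]. New: immunocompromised, o2_sat_low.
Round 2: r3 [rapid_test_pos & o2_sat_low -> chest_pain]; r5 [o2_sat_low -> age_over_65]; r7 [immunocompromised & cough -> admit]. New: chest_pain, age_over_65, admit.
Round 3: r1 [admit & age_over_65 -> sore_throat]. New: sore_throat.
Round 4: r2 [sore_throat -> observe_4h]; r9 [sore_throat & fever_present -> discharge_ok]. New: observe_4h, discharge_ok.
Round 5: r6 [observe_4h -> followup_48h]. New: followup_48h.
Closure: {admit, age_over_65, chest_pain, cough, discharge_ok, fever_present, followup_48h, immunocompromised, isolate, o2_sat_low, observe_4h, rapid_test_pos, rash, sore_throat} — 14 facts.

14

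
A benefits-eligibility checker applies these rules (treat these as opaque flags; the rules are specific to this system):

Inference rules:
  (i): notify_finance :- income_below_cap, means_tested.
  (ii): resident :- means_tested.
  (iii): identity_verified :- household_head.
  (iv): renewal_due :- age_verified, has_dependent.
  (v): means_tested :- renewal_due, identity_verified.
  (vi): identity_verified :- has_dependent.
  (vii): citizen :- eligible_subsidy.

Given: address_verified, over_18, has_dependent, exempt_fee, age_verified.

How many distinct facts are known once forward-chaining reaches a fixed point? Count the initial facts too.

[1] (iv) [renewal_due :- age_verified, has_dependent.]; (vi) [identity_verified :- has_dependent.]. ⇒ new: renewal_due, identity_verified.
[2] (v) [means_tested :- renewal_due, identity_verified.]. ⇒ new: means_tested.
[3] (ii) [resident :- means_tested.]. ⇒ new: resident.
Closure: {address_verified, age_verified, exempt_fee, has_dependent, identity_verified, means_tested, over_18, renewal_due, resident} — 9 facts.

9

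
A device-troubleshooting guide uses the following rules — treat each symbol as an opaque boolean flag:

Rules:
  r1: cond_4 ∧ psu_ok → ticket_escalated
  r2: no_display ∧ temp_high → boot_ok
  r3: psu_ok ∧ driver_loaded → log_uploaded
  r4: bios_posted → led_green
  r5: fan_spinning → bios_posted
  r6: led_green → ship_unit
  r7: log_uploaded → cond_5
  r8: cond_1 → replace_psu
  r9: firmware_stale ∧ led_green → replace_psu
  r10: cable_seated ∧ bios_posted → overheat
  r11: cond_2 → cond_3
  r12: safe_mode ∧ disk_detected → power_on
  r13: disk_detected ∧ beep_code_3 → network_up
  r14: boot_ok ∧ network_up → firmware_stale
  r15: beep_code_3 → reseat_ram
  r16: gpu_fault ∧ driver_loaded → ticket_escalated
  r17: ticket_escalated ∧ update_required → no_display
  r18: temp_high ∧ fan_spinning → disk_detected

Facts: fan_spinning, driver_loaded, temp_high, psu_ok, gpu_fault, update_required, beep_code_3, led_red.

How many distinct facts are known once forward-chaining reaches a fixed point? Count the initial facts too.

Round 1: r3 [psu_ok ∧ driver_loaded → log_uploaded]; r5 [fan_spinning → bios_posted]; r15 [beep_code_3 → reseat_ram]; r16 [gpu_fault ∧ driver_loaded → ticket_escalated]; r18 [temp_high ∧ fan_spinning → disk_detected]. New: log_uploaded, bios_posted, reseat_ram, ticket_escalated, disk_detected.
Round 2: r4 [bios_posted → led_green]; r7 [log_uploaded → cond_5]; r13 [disk_detected ∧ beep_code_3 → network_up]; r17 [ticket_escalated ∧ update_required → no_display]. New: led_green, cond_5, network_up, no_display.
Round 3: r2 [no_display ∧ temp_high → boot_ok]; r6 [led_green → ship_unit]. New: boot_ok, ship_unit.
Round 4: r14 [boot_ok ∧ network_up → firmware_stale]. New: firmware_stale.
Round 5: r9 [firmware_stale ∧ led_green → replace_psu]. New: replace_psu.
Closure: {beep_code_3, bios_posted, boot_ok, cond_5, disk_detected, driver_loaded, fan_spinning, firmware_stale, gpu_fault, led_green, led_red, log_uploaded, network_up, no_display, psu_ok, replace_psu, reseat_ram, ship_unit, temp_high, ticket_escalated, update_required} — 21 facts.

21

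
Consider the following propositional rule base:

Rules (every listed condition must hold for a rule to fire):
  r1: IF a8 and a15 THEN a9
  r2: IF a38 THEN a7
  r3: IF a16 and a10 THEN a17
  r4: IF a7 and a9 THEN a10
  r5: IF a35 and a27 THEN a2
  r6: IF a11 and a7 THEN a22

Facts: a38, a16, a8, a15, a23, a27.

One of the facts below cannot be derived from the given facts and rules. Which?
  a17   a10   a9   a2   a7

a2

Round 1: r1 [IF a8 and a15 THEN a9]; r2 [IF a38 THEN a7]. Adds a9, a7.
Round 2: r4 [IF a7 and a9 THEN a10]. Adds a10.
Round 3: r3 [IF a16 and a10 THEN a17]. Adds a17.
Derived: a7 (round 1), a9 (round 1), a10 (round 2), a17 (round 3). a2 never appears in any round.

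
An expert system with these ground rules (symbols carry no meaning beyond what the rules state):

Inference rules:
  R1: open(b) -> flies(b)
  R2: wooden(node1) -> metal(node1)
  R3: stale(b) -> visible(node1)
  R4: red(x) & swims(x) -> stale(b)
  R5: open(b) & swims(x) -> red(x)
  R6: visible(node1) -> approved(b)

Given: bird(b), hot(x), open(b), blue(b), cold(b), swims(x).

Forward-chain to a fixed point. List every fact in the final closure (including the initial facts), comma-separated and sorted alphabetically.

Round 1: R1 [open(b) -> flies(b)]; R5 [open(b) & swims(x) -> red(x)]. Adds flies(b), red(x).
Round 2: R4 [red(x) & swims(x) -> stale(b)]. Adds stale(b).
Round 3: R3 [stale(b) -> visible(node1)]. Adds visible(node1).
Round 4: R6 [visible(node1) -> approved(b)]. Adds approved(b).

approved(b), bird(b), blue(b), cold(b), flies(b), hot(x), open(b), red(x), stale(b), swims(x), visible(node1)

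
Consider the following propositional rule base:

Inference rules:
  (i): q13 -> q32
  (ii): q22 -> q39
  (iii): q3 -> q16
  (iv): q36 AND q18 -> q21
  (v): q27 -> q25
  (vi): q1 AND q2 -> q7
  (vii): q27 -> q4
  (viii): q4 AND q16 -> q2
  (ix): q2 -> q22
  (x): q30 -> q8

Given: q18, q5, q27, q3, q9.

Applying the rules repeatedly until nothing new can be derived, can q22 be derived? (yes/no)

Round 1: (iii) [q3 -> q16]; (v) [q27 -> q25]; (vii) [q27 -> q4]. Adds q16, q25, q4.
Round 2: (viii) [q4 AND q16 -> q2]. Adds q2.
Round 3: (ix) [q2 -> q22]. Adds q22.
Round 4: (ii) [q22 -> q39]. Adds q39.
q22 appears in round 3, so it is derivable.

yes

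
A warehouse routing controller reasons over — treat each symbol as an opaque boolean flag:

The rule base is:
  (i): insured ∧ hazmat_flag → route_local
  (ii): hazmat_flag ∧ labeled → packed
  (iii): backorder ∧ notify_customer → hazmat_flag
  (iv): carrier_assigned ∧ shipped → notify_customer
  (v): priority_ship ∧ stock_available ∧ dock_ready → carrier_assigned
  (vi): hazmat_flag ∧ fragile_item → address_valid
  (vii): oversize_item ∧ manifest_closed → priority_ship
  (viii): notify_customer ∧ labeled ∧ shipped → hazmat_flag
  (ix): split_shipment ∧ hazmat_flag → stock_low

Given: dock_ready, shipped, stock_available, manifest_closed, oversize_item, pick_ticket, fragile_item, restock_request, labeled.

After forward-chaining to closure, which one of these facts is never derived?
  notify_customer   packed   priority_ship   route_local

route_local

Round 1: (vii) [oversize_item ∧ manifest_closed → priority_ship]. Adds priority_ship.
Round 2: (v) [priority_ship ∧ stock_available ∧ dock_ready → carrier_assigned]. Adds carrier_assigned.
Round 3: (iv) [carrier_assigned ∧ shipped → notify_customer]. Adds notify_customer.
Round 4: (viii) [notify_customer ∧ labeled ∧ shipped → hazmat_flag]. Adds hazmat_flag.
Round 5: (ii) [hazmat_flag ∧ labeled → packed]; (vi) [hazmat_flag ∧ fragile_item → address_valid]. Adds packed, address_valid.
Derived: priority_ship (round 1), packed (round 5), notify_customer (round 3). route_local never appears in any round.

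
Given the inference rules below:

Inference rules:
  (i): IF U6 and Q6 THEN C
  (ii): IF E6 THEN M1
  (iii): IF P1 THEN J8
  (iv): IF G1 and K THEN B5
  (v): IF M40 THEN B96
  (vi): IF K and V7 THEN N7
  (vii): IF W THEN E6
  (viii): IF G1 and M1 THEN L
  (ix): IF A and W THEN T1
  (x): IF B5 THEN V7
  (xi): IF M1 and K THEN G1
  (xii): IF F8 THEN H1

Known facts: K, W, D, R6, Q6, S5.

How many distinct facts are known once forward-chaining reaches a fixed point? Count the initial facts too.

Round 1 fires (vii), giving E6.
Round 2 fires (ii), giving M1.
Round 3 fires (xi), giving G1.
Round 4 fires (iv), (viii), giving B5, L.
Round 5 fires (x), giving V7.
Round 6 fires (vi), giving N7.
Closure: {B5, D, E6, G1, K, L, M1, N7, Q6, R6, S5, V7, W} — 13 facts.

13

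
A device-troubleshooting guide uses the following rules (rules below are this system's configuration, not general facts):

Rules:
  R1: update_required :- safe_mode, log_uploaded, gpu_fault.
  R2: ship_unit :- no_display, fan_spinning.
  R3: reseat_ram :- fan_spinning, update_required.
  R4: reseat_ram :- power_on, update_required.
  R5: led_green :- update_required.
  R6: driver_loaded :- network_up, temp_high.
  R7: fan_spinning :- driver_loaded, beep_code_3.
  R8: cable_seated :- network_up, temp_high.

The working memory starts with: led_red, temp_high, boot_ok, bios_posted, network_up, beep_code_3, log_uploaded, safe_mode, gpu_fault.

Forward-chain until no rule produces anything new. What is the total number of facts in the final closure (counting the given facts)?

Round 1 — R1, R6, R8, derive update_required, driver_loaded, cable_seated.
Round 2 — R5, R7, derive led_green, fan_spinning.
Round 3 — R3, derive reseat_ram.
Closure: {beep_code_3, bios_posted, boot_ok, cable_seated, driver_loaded, fan_spinning, gpu_fault, led_green, led_red, log_uploaded, network_up, reseat_ram, safe_mode, temp_high, update_required} — 15 facts.

15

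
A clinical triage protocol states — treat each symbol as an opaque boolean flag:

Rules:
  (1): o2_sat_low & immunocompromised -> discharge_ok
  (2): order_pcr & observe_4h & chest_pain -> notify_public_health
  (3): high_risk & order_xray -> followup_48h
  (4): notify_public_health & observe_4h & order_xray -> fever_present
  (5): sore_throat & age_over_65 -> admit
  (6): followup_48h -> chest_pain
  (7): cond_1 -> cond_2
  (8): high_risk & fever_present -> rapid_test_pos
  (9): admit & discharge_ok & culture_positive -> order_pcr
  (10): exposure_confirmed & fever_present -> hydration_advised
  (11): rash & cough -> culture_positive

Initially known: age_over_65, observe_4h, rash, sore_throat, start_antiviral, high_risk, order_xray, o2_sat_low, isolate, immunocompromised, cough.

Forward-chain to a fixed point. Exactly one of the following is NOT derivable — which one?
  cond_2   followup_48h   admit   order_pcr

cond_2

Round 1: (1) [o2_sat_low & immunocompromised -> discharge_ok]; (3) [high_risk & order_xray -> followup_48h]; (5) [sore_throat & age_over_65 -> admit]; (11) [rash & cough -> culture_positive]. New: discharge_ok, followup_48h, admit, culture_positive.
Round 2: (6) [followup_48h -> chest_pain]; (9) [admit & discharge_ok & culture_positive -> order_pcr]. New: chest_pain, order_pcr.
Round 3: (2) [order_pcr & observe_4h & chest_pain -> notify_public_health]. New: notify_public_health.
Round 4: (4) [notify_public_health & observe_4h & order_xray -> fever_present]. New: fever_present.
Round 5: (8) [high_risk & fever_present -> rapid_test_pos]. New: rapid_test_pos.
Derived: admit (round 1), order_pcr (round 2), followup_48h (round 1). cond_2 never appears in any round.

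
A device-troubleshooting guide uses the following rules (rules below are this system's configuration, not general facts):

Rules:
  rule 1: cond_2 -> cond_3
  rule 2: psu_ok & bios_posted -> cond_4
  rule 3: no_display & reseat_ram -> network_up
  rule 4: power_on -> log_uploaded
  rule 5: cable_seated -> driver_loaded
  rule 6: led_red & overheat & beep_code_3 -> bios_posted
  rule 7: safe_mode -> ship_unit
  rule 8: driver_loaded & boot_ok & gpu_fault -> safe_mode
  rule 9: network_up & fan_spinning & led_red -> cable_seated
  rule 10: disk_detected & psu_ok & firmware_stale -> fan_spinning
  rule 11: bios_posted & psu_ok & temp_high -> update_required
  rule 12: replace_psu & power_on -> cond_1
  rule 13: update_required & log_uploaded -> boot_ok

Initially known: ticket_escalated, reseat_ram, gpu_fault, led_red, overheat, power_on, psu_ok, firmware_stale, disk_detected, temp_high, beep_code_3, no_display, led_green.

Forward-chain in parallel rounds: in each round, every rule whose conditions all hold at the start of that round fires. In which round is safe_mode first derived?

[1] rule 3 [no_display & reseat_ram -> network_up]; rule 4 [power_on -> log_uploaded]; rule 6 [led_red & overheat & beep_code_3 -> bios_posted]; rule 10 [disk_detected & psu_ok & firmware_stale -> fan_spinning]. ⇒ new: network_up, log_uploaded, bios_posted, fan_spinning.
[2] rule 2 [psu_ok & bios_posted -> cond_4]; rule 9 [network_up & fan_spinning & led_red -> cable_seated]; rule 11 [bios_posted & psu_ok & temp_high -> update_required]. ⇒ new: cond_4, cable_seated, update_required.
[3] rule 5 [cable_seated -> driver_loaded]; rule 13 [update_required & log_uploaded -> boot_ok]. ⇒ new: driver_loaded, boot_ok.
[4] rule 8 [driver_loaded & boot_ok & gpu_fault -> safe_mode]. ⇒ new: safe_mode.
safe_mode first appears in round 4.

4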